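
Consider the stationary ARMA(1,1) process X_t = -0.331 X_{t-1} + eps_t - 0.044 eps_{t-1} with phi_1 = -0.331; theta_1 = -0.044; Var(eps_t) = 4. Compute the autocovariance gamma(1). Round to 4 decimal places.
\gamma(1) = -1.7091

Multiply the model equation by X_{t-k} and take expectations. With theta_0 = psi_0 = 1 and psi_j the MA(infinity) weights, this gives
  gamma(k) - sum_i phi_i gamma(k-i) = c_k,
  c_k = sigma^2 * sum_{j=k..q} theta_j psi_{j-k}   (c_k = 0 for k > q),
using gamma(-m) = gamma(m).
psi-weights needed (psi_j = theta_j + sum_i phi_i psi_{j-i}):
  psi_1 = theta_1 + phi_1 = -0.044 + (-0.331) = -0.375
Right-hand sides:
  c_0 = sigma^2 (1 + theta_1 psi_1) = 4 * (1 + (-0.044)(-0.375)) = 4 * 1.0165 = 4.066
  c_1 = sigma^2 theta_1 = 4 * (-0.044) = -0.176
  c_2 = 0
Equations for k = 0 and k = 1 (AR order 1):
  gamma(0) = phi_1 gamma(1) + c_0
  gamma(1) = phi_1 gamma(0) + c_1
Substituting the second into the first: gamma(0) (1 - phi_1^2) = c_0 + phi_1 c_1, so
  gamma(0) = (c_0 + phi_1 c_1) / (1 - phi_1^2) = (4.066 + (-0.331)(-0.176)) / (1 - (-0.331)^2) = 4.124256 / 0.890439 = 4.631711.
  gamma(1) = phi_1 gamma(0) + c_1 = (-0.331)(4.631711) + (-0.176) = -1.709096.
Therefore gamma(1) = -1.7091 (to 4 decimal places).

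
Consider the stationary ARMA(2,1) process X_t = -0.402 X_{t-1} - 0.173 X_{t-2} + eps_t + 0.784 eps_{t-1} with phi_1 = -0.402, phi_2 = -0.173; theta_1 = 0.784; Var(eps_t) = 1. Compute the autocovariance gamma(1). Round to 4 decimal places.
\gamma(1) = 0.2371

Multiply the model equation by X_{t-k} and take expectations. With theta_0 = psi_0 = 1 and psi_j the MA(infinity) weights, this gives
  gamma(k) - sum_i phi_i gamma(k-i) = c_k,
  c_k = sigma^2 * sum_{j=k..q} theta_j psi_{j-k}   (c_k = 0 for k > q),
using gamma(-m) = gamma(m).
psi-weights needed (psi_j = theta_j + sum_i phi_i psi_{j-i}):
  psi_1 = theta_1 + phi_1 = 0.784 + (-0.402) = 0.382
Right-hand sides:
  c_0 = sigma^2 (1 + theta_1 psi_1) = 1 * (1 + (0.784)(0.382)) = 1 * 1.299488 = 1.299488
  c_1 = sigma^2 theta_1 = 1 * (0.784) = 0.784
  c_2 = 0
Equations for k = 0, 1, 2 (AR order 2, c_2 = 0):
  (E0) gamma(0) = phi_1 gamma(1) + phi_2 gamma(2) + c_0
  (E1) gamma(1) = phi_1 gamma(0) + phi_2 gamma(1) + c_1
  (E2) gamma(2) = phi_1 gamma(1) + phi_2 gamma(0)
From (E1): gamma(1) = A gamma(0) + B with
  A = phi_1 / (1 - phi_2) = -0.402 / 1.173 = -0.342711,   B = c_1 / (1 - phi_2) = 0.784 / 1.173 = 0.668372.
Insert (E2) into (E0): gamma(0) (1 - phi_2^2) = phi_1 (1 + phi_2) gamma(1) + c_0.
  phi_1 (1 + phi_2) = (-0.402)(0.827) = -0.332454,   1 - phi_2^2 = 0.970071.
Replace gamma(1) by A gamma(0) + B and collect gamma(0):
  gamma(0) [0.970071 - (-0.332454)(-0.342711)] = (-0.332454)(0.668372) + 1.299488
  gamma(0) * 0.856135 = 1.077285
  gamma(0) = 1.077285 / 0.856135 = 1.258312.
  gamma(1) = A gamma(0) + B = (-0.342711)(1.258312) + (0.668372) = 0.237134.
Therefore gamma(1) = 0.2371 (to 4 decimal places).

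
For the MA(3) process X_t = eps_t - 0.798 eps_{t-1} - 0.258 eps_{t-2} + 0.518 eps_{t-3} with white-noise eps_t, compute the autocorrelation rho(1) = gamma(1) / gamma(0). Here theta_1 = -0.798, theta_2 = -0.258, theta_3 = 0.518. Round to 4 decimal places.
\rho(1) = -0.3681

For an MA(q) process with theta_0 = 1, the autocovariance is
  gamma(k) = sigma^2 * sum_{i=0..q-k} theta_i * theta_{i+k},
and rho(k) = gamma(k) / gamma(0). Sigma^2 cancels.
  numerator   = (1)*(-0.798) + (-0.798)*(-0.258) + (-0.258)*(0.518) = -0.72576.
  denominator = (1)^2 + (-0.798)^2 + (-0.258)^2 + (0.518)^2 = 1.971692.
  rho(1) = -0.72576 / 1.971692 = -0.3681.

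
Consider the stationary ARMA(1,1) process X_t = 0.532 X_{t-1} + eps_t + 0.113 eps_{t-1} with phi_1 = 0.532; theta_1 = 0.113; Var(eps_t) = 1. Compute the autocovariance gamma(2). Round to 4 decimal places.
\gamma(2) = 0.5074

Multiply the model equation by X_{t-k} and take expectations. With theta_0 = psi_0 = 1 and psi_j the MA(infinity) weights, this gives
  gamma(k) - sum_i phi_i gamma(k-i) = c_k,
  c_k = sigma^2 * sum_{j=k..q} theta_j psi_{j-k}   (c_k = 0 for k > q),
using gamma(-m) = gamma(m).
psi-weights needed (psi_j = theta_j + sum_i phi_i psi_{j-i}):
  psi_1 = theta_1 + phi_1 = 0.113 + (0.532) = 0.645
Right-hand sides:
  c_0 = sigma^2 (1 + theta_1 psi_1) = 1 * (1 + (0.113)(0.645)) = 1 * 1.072885 = 1.072885
  c_1 = sigma^2 theta_1 = 1 * (0.113) = 0.113
  c_2 = 0
Equations for k = 0 and k = 1 (AR order 1):
  gamma(0) = phi_1 gamma(1) + c_0
  gamma(1) = phi_1 gamma(0) + c_1
Substituting the second into the first: gamma(0) (1 - phi_1^2) = c_0 + phi_1 c_1, so
  gamma(0) = (c_0 + phi_1 c_1) / (1 - phi_1^2) = (1.072885 + (0.532)(0.113)) / (1 - (0.532)^2) = 1.133001 / 0.716976 = 1.58025.
  gamma(1) = phi_1 gamma(0) + c_1 = (0.532)(1.58025) + (0.113) = 0.953693.
For k = 2 (> q): gamma(2) = phi_1 gamma(1) = (0.532)(0.953693) = 0.507365.
Therefore gamma(2) = 0.5074 (to 4 decimal places).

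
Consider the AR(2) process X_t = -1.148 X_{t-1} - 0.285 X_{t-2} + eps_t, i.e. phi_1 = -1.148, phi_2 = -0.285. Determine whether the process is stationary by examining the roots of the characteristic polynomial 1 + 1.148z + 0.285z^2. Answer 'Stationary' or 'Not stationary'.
\text{Stationary}

The AR(p) characteristic polynomial is P(z) = 1 + 1.148z + 0.285z^2.
Stationarity requires all roots to lie outside the unit circle, i.e. |z| > 1 for every root.
Set 1 + (1.148) z + (0.285) z^2 = 0, i.e. a z^2 + b z + c = 0 with a = 0.285, b = 1.148, c = 1.
Discriminant D = b^2 - 4ac = (1.148)^2 - 4*(0.285)*1 = 1.317904 - (1.14) = 0.177904.
D >= 0, so the roots are real: z = (-b +/- sqrt(D)) / (2a) = (-1.148 +/- 0.421787) / (0.57).
  z_1 = (-1.148 + 0.421787) / (0.57) = -1.2741,   |z_1| = 1.2741.
  z_2 = (-1.148 - 0.421787) / (0.57) = -2.754,   |z_2| = 2.754.
Moduli of all roots: 1.2741, 2.7540.
All moduli strictly greater than 1? Yes.
Verdict: Stationary.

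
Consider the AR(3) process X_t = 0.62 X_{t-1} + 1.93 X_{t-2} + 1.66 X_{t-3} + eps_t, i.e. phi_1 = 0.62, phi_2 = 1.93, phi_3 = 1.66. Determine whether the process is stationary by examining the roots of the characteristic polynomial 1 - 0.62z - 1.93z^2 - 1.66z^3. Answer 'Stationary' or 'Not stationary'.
\text{Not stationary}

The AR(p) characteristic polynomial is P(z) = 1 - 0.62z - 1.93z^2 - 1.66z^3.
Stationarity requires all roots to lie outside the unit circle, i.e. |z| > 1 for every root.
Degree 3: look for a simple real root z0 first, then factor out (1 - z/z0) and solve the remaining quadratic.
Testing z0 = 0.5: P(0.5) = 1 + (-0.62)(0.5) + (-1.93)(0.5)^2 + (-1.66)(0.5)^3
  = 1 + (-0.31) + (-0.4825) + (-0.2075) = 0.  So z_0 = 0.5 is a root, |z_0| = 0.5.
Divide out the factor (1 - 2 z) = (1 - z/z0) (since 1/z0 = 2):
  P(z) = (1 - 2 z)(1 + (1.38) z + (0.83) z^2)
  [check: z-coef 1.38 - (2) = -0.62; z^2-coef 0.83 - (2)(1.38) = -1.93; z^3-coef -(2)(0.83) = -1.66.]
Remaining roots from the quadratic factor 1 + (1.38) z + (0.83) z^2:
  Set 1 + (1.38) z + (0.83) z^2 = 0, i.e. a z^2 + b z + c = 0 with a = 0.83, b = 1.38, c = 1.
  Discriminant D = b^2 - 4ac = (1.38)^2 - 4*(0.83)*1 = 1.9044 - (3.32) = -1.4156.
  D < 0, so the roots are the complex-conjugate pair z = (-b +/- i sqrt(-D)) / (2a) = -0.8313 +/- 0.7167i.
  For a conjugate pair |z|^2 = z * conj(z) = (product of roots) = c/a = 1/(0.83) = 1.204819, so |z| = sqrt(1.204819) = 1.0976 for both roots.
Moduli of all roots: 0.5000, 1.0976, 1.0976.
All moduli strictly greater than 1? No.
Verdict: Not stationary.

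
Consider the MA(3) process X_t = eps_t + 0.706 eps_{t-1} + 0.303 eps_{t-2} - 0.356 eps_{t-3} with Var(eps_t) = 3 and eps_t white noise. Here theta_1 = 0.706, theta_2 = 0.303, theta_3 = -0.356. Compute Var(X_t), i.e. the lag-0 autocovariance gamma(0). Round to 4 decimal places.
\gamma(0) = 5.1509

For an MA(q) process X_t = eps_t + sum_i theta_i eps_{t-i} with
Var(eps_t) = sigma^2, the variance is
  gamma(0) = sigma^2 * (1 + sum_i theta_i^2).
  sum_i theta_i^2 = (0.706)^2 + (0.303)^2 + (-0.356)^2 = 0.498436 + 0.091809 + 0.126736 = 0.716981.
  gamma(0) = 3 * (1 + 0.716981) = 3 * 1.716981 = 5.150943, which rounds to 5.1509.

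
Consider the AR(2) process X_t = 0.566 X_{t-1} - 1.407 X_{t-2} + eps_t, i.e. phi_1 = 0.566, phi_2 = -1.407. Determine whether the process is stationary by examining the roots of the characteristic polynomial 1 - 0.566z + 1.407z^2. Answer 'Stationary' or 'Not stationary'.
\text{Not stationary}

The AR(p) characteristic polynomial is P(z) = 1 - 0.566z + 1.407z^2.
Stationarity requires all roots to lie outside the unit circle, i.e. |z| > 1 for every root.
Set 1 + (-0.566) z + (1.407) z^2 = 0, i.e. a z^2 + b z + c = 0 with a = 1.407, b = -0.566, c = 1.
Discriminant D = b^2 - 4ac = (-0.566)^2 - 4*(1.407)*1 = 0.320356 - (5.628) = -5.307644.
D < 0, so the roots are the complex-conjugate pair z = (-b +/- i sqrt(-D)) / (2a) = 0.2011 +/- 0.8187i.
For a conjugate pair |z|^2 = z * conj(z) = (product of roots) = c/a = 1/(1.407) = 0.710732, so |z| = sqrt(0.710732) = 0.843 for both roots.
Moduli of all roots: 0.8430, 0.8430.
All moduli strictly greater than 1? No.
Verdict: Not stationary.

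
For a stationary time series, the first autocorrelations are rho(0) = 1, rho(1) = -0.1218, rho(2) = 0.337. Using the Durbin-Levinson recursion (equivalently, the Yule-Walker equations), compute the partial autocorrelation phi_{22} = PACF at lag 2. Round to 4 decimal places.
\phi_{22} = 0.3270

The PACF at lag k is phi_{kk}, the last component of the solution
to the Yule-Walker system G_k phi = r_k where
  (G_k)_{ij} = rho(|i - j|), (r_k)_i = rho(i), i,j = 1..k.
Equivalently, Durbin-Levinson gives phi_{kk} iteratively:
  phi_{11} = rho(1)
  phi_{kk} = [rho(k) - sum_{j=1..k-1} phi_{k-1,j} rho(k-j)]
            / [1 - sum_{j=1..k-1} phi_{k-1,j} rho(j)],
  phi_{k,j} = phi_{k-1,j} - phi_{kk} phi_{k-1,k-j},  j = 1..k-1.
Step k = 1:
  phi_11 = rho(1) = -0.1218.
Step k = 2:
  phi_22 = [rho(2) - phi_11 rho(1)] / [1 - phi_11 rho(1)] = [0.337 - (-0.1218)(-0.1218)] / [1 - (-0.1218)(-0.1218)]
         = 0.32216476 / 0.98516476 = 0.327.
Therefore phi_{22} = 0.3270.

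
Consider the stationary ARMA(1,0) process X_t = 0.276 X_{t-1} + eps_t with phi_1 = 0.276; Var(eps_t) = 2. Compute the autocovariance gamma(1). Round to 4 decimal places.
\gamma(1) = 0.5975

Multiply the model equation by X_{t-k} and take expectations. With theta_0 = psi_0 = 1 and psi_j the MA(infinity) weights, this gives
  gamma(k) - sum_i phi_i gamma(k-i) = c_k,
  c_k = sigma^2 * sum_{j=k..q} theta_j psi_{j-k}   (c_k = 0 for k > q),
using gamma(-m) = gamma(m).
Pure AR (q = 0): c_0 = sigma^2 = 2, c_k = 0 for k >= 1.
Equations for k = 0 and k = 1 (AR order 1):
  gamma(0) = phi_1 gamma(1) + c_0
  gamma(1) = phi_1 gamma(0) + c_1
Substituting the second into the first: gamma(0) (1 - phi_1^2) = c_0 + phi_1 c_1, so
  gamma(0) = c_0 / (1 - phi_1^2) = 2 / (1 - (0.276)^2) = 2 / 0.923824 = 2.164915.
  gamma(1) = phi_1 gamma(0) = (0.276)(2.164915) = 0.597516.
Therefore gamma(1) = 0.5975 (to 4 decimal places).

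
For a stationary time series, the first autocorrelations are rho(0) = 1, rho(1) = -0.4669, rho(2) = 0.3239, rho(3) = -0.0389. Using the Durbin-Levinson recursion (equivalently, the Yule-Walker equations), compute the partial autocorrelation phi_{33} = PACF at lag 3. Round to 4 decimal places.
\phi_{33} = 0.2020

The PACF at lag k is phi_{kk}, the last component of the solution
to the Yule-Walker system G_k phi = r_k where
  (G_k)_{ij} = rho(|i - j|), (r_k)_i = rho(i), i,j = 1..k.
Equivalently, Durbin-Levinson gives phi_{kk} iteratively:
  phi_{11} = rho(1)
  phi_{kk} = [rho(k) - sum_{j=1..k-1} phi_{k-1,j} rho(k-j)]
            / [1 - sum_{j=1..k-1} phi_{k-1,j} rho(j)],
  phi_{k,j} = phi_{k-1,j} - phi_{kk} phi_{k-1,k-j},  j = 1..k-1.
Step k = 1:
  phi_11 = rho(1) = -0.4669.
Step k = 2:
  phi_22 = [rho(2) - phi_11 rho(1)] / [1 - phi_11 rho(1)] = [0.3239 - (-0.4669)(-0.4669)] / [1 - (-0.4669)(-0.4669)]
         = 0.10590439 / 0.78200439 = 0.135427.
  Update: phi_21 = phi_11 - phi_22 phi_11 = -0.4669 - (0.135427)(-0.4669) = -0.403669.
Step k = 3:
  phi_33 = [rho(3) - phi_21 rho(2) - phi_22 rho(1)] / [1 - phi_21 rho(1) - phi_22 rho(2)]
    numerator   = -0.0389 - (-0.403669)(0.3239) - (0.135427)(-0.4669) = 0.15507925
    denominator = 1 - (-0.403669)(-0.4669) - (0.135427)(0.3239) = 0.76766209
  phi_33 = 0.15507925 / 0.76766209 = 0.202.
Therefore phi_{33} = 0.2020.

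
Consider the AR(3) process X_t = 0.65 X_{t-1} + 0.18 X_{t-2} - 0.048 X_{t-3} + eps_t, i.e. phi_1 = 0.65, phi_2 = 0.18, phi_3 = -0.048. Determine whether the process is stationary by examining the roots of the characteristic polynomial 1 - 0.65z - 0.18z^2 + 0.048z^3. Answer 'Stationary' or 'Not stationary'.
\text{Stationary}

The AR(p) characteristic polynomial is P(z) = 1 - 0.65z - 0.18z^2 + 0.048z^3.
Stationarity requires all roots to lie outside the unit circle, i.e. |z| > 1 for every root.
Degree 3: look for a simple real root z0 first, then factor out (1 - z/z0) and solve the remaining quadratic.
Testing z0 = 1.25: P(1.25) = 1 + (-0.65)(1.25) + (-0.18)(1.25)^2 + (0.048)(1.25)^3
  = 1 + (-0.8125) + (-0.28125) + (0.09375) = 0.  So z_0 = 1.25 is a root, |z_0| = 1.25.
Divide out the factor (1 - 0.8 z) = (1 - z/z0) (since 1/z0 = 0.8):
  P(z) = (1 - 0.8 z)(1 + (0.15) z + (-0.06) z^2)
  [check: z-coef 0.15 - (0.8) = -0.65; z^2-coef -0.06 - (0.8)(0.15) = -0.18; z^3-coef -(0.8)(-0.06) = 0.048.]
Remaining roots from the quadratic factor 1 + (0.15) z + (-0.06) z^2:
  Set 1 + (0.15) z + (-0.06) z^2 = 0, i.e. a z^2 + b z + c = 0 with a = -0.06, b = 0.15, c = 1.
  Discriminant D = b^2 - 4ac = (0.15)^2 - 4*(-0.06)*1 = 0.0225 - (-0.24) = 0.2625.
  D >= 0, so the roots are real: z = (-b +/- sqrt(D)) / (2a) = (-0.15 +/- 0.512348) / (-0.12).
    z_1 = (-0.15 + 0.512348) / (-0.12) = -3.0196,   |z_1| = 3.0196.
    z_2 = (-0.15 - 0.512348) / (-0.12) = 5.5196,   |z_2| = 5.5196.
Moduli of all roots: 1.2500, 3.0196, 5.5196.
All moduli strictly greater than 1? Yes.
Verdict: Stationary.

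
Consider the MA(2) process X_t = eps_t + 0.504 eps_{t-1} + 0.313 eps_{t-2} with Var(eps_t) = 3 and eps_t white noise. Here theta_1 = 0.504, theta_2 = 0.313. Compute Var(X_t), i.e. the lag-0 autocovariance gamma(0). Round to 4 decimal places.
\gamma(0) = 4.0560

For an MA(q) process X_t = eps_t + sum_i theta_i eps_{t-i} with
Var(eps_t) = sigma^2, the variance is
  gamma(0) = sigma^2 * (1 + sum_i theta_i^2).
  sum_i theta_i^2 = (0.504)^2 + (0.313)^2 = 0.254016 + 0.097969 = 0.351985.
  gamma(0) = 3 * (1 + 0.351985) = 3 * 1.351985 = 4.055955, which rounds to 4.0560.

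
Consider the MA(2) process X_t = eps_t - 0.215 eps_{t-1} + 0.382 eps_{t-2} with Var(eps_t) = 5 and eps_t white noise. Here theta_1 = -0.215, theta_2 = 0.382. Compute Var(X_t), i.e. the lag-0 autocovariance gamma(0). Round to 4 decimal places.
\gamma(0) = 5.9607

For an MA(q) process X_t = eps_t + sum_i theta_i eps_{t-i} with
Var(eps_t) = sigma^2, the variance is
  gamma(0) = sigma^2 * (1 + sum_i theta_i^2).
  sum_i theta_i^2 = (-0.215)^2 + (0.382)^2 = 0.046225 + 0.145924 = 0.192149.
  gamma(0) = 5 * (1 + 0.192149) = 5 * 1.192149 = 5.960745, which rounds to 5.9607.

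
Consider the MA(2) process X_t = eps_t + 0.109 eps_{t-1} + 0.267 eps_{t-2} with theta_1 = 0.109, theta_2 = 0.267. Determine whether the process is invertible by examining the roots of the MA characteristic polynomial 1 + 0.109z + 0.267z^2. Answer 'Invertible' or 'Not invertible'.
\text{Invertible}

The MA(q) characteristic polynomial is P(z) = 1 + 0.109z + 0.267z^2.
Invertibility requires all roots to lie outside the unit circle, i.e. |z| > 1 for every root.
Set 1 + (0.109) z + (0.267) z^2 = 0, i.e. a z^2 + b z + c = 0 with a = 0.267, b = 0.109, c = 1.
Discriminant D = b^2 - 4ac = (0.109)^2 - 4*(0.267)*1 = 0.011881 - (1.068) = -1.056119.
D < 0, so the roots are the complex-conjugate pair z = (-b +/- i sqrt(-D)) / (2a) = -0.2041 +/- 1.9245i.
For a conjugate pair |z|^2 = z * conj(z) = (product of roots) = c/a = 1/(0.267) = 3.745318, so |z| = sqrt(3.745318) = 1.9353 for both roots.
Moduli of all roots: 1.9353, 1.9353.
All moduli strictly greater than 1? Yes.
Verdict: Invertible.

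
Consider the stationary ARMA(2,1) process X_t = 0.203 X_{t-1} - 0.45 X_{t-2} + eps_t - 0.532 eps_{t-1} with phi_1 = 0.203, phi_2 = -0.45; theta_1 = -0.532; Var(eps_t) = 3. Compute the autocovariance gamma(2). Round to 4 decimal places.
\gamma(2) = -2.0579

Multiply the model equation by X_{t-k} and take expectations. With theta_0 = psi_0 = 1 and psi_j the MA(infinity) weights, this gives
  gamma(k) - sum_i phi_i gamma(k-i) = c_k,
  c_k = sigma^2 * sum_{j=k..q} theta_j psi_{j-k}   (c_k = 0 for k > q),
using gamma(-m) = gamma(m).
psi-weights needed (psi_j = theta_j + sum_i phi_i psi_{j-i}):
  psi_1 = theta_1 + phi_1 = -0.532 + (0.203) = -0.329
Right-hand sides:
  c_0 = sigma^2 (1 + theta_1 psi_1) = 3 * (1 + (-0.532)(-0.329)) = 3 * 1.175028 = 3.525084
  c_1 = sigma^2 theta_1 = 3 * (-0.532) = -1.596
  c_2 = 0
Equations for k = 0, 1, 2 (AR order 2, c_2 = 0):
  (E0) gamma(0) = phi_1 gamma(1) + phi_2 gamma(2) + c_0
  (E1) gamma(1) = phi_1 gamma(0) + phi_2 gamma(1) + c_1
  (E2) gamma(2) = phi_1 gamma(1) + phi_2 gamma(0)
From (E1): gamma(1) = A gamma(0) + B with
  A = phi_1 / (1 - phi_2) = 0.203 / 1.45 = 0.14,   B = c_1 / (1 - phi_2) = -1.596 / 1.45 = -1.10069.
Insert (E2) into (E0): gamma(0) (1 - phi_2^2) = phi_1 (1 + phi_2) gamma(1) + c_0.
  phi_1 (1 + phi_2) = (0.203)(0.55) = 0.11165,   1 - phi_2^2 = 0.7975.
Replace gamma(1) by A gamma(0) + B and collect gamma(0):
  gamma(0) [0.7975 - (0.11165)(0.14)] = (0.11165)(-1.10069) + 3.525084
  gamma(0) * 0.781869 = 3.402192
  gamma(0) = 3.402192 / 0.781869 = 4.351358.
  gamma(1) = A gamma(0) + B = (0.14)(4.351358) + (-1.10069) = -0.4915.
  gamma(2) = phi_1 gamma(1) + phi_2 gamma(0) = (0.203)(-0.4915) + (-0.45)(4.351358) = -2.057886.
Therefore gamma(2) = -2.0579 (to 4 decimal places).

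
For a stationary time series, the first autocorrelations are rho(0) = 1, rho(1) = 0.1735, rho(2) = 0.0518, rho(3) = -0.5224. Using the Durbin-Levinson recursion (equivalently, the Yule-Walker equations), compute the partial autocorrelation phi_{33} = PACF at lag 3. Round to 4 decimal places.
\phi_{33} = -0.5520

The PACF at lag k is phi_{kk}, the last component of the solution
to the Yule-Walker system G_k phi = r_k where
  (G_k)_{ij} = rho(|i - j|), (r_k)_i = rho(i), i,j = 1..k.
Equivalently, Durbin-Levinson gives phi_{kk} iteratively:
  phi_{11} = rho(1)
  phi_{kk} = [rho(k) - sum_{j=1..k-1} phi_{k-1,j} rho(k-j)]
            / [1 - sum_{j=1..k-1} phi_{k-1,j} rho(j)],
  phi_{k,j} = phi_{k-1,j} - phi_{kk} phi_{k-1,k-j},  j = 1..k-1.
Step k = 1:
  phi_11 = rho(1) = 0.1735.
Step k = 2:
  phi_22 = [rho(2) - phi_11 rho(1)] / [1 - phi_11 rho(1)] = [0.0518 - (0.1735)(0.1735)] / [1 - (0.1735)(0.1735)]
         = 0.02169775 / 0.96989775 = 0.022371.
  Update: phi_21 = phi_11 - phi_22 phi_11 = 0.1735 - (0.022371)(0.1735) = 0.169619.
Step k = 3:
  phi_33 = [rho(3) - phi_21 rho(2) - phi_22 rho(1)] / [1 - phi_21 rho(1) - phi_22 rho(2)]
    numerator   = -0.5224 - (0.169619)(0.0518) - (0.022371)(0.1735) = -0.53506764
    denominator = 1 - (0.169619)(0.1735) - (0.022371)(0.0518) = 0.96941235
  phi_33 = -0.53506764 / 0.96941235 = -0.552.
Therefore phi_{33} = -0.5520.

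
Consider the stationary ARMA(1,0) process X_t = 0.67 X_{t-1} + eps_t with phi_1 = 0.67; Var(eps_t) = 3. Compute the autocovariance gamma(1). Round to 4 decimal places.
\gamma(1) = 3.6473

Multiply the model equation by X_{t-k} and take expectations. With theta_0 = psi_0 = 1 and psi_j the MA(infinity) weights, this gives
  gamma(k) - sum_i phi_i gamma(k-i) = c_k,
  c_k = sigma^2 * sum_{j=k..q} theta_j psi_{j-k}   (c_k = 0 for k > q),
using gamma(-m) = gamma(m).
Pure AR (q = 0): c_0 = sigma^2 = 3, c_k = 0 for k >= 1.
Equations for k = 0 and k = 1 (AR order 1):
  gamma(0) = phi_1 gamma(1) + c_0
  gamma(1) = phi_1 gamma(0) + c_1
Substituting the second into the first: gamma(0) (1 - phi_1^2) = c_0 + phi_1 c_1, so
  gamma(0) = c_0 / (1 - phi_1^2) = 3 / (1 - (0.67)^2) = 3 / 0.5511 = 5.443658.
  gamma(1) = phi_1 gamma(0) = (0.67)(5.443658) = 3.647251.
Therefore gamma(1) = 3.6473 (to 4 decimal places).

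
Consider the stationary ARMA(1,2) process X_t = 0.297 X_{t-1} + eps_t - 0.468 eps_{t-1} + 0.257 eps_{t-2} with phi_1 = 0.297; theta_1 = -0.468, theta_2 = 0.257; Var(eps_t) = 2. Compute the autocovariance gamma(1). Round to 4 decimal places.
\gamma(1) = -0.3848

Multiply the model equation by X_{t-k} and take expectations. With theta_0 = psi_0 = 1 and psi_j the MA(infinity) weights, this gives
  gamma(k) - sum_i phi_i gamma(k-i) = c_k,
  c_k = sigma^2 * sum_{j=k..q} theta_j psi_{j-k}   (c_k = 0 for k > q),
using gamma(-m) = gamma(m).
psi-weights needed (psi_j = theta_j + sum_i phi_i psi_{j-i}):
  psi_1 = theta_1 + phi_1 = -0.468 + (0.297) = -0.171
  psi_2 = theta_2 + phi_1 psi_1 = 0.257 + (0.297)(-0.171) = 0.206213
Right-hand sides:
  c_0 = sigma^2 (1 + theta_1 psi_1 + theta_2 psi_2) = 2 * (1 + (-0.468)(-0.171) + (0.257)(0.206213)) = 2 * 1.133025 = 2.266049
  c_1 = sigma^2 (theta_1 + theta_2 psi_1) = 2 * (-0.468 + (0.257)(-0.171)) = -1.023894
  c_2 = sigma^2 theta_2 = 2 * (0.257) = 0.514
Equations for k = 0 and k = 1 (AR order 1):
  gamma(0) = phi_1 gamma(1) + c_0
  gamma(1) = phi_1 gamma(0) + c_1
Substituting the second into the first: gamma(0) (1 - phi_1^2) = c_0 + phi_1 c_1, so
  gamma(0) = (c_0 + phi_1 c_1) / (1 - phi_1^2) = (2.266049 + (0.297)(-1.023894)) / (1 - (0.297)^2) = 1.961953 / 0.911791 = 2.151757.
  gamma(1) = phi_1 gamma(0) + c_1 = (0.297)(2.151757) + (-1.023894) = -0.384822.
Therefore gamma(1) = -0.3848 (to 4 decimal places).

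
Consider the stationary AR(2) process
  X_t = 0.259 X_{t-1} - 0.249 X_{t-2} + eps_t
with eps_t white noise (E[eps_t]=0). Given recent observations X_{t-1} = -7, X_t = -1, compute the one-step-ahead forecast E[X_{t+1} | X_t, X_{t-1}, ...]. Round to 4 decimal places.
E[X_{t+1} \mid \mathcal F_t] = 1.4840

For an AR(p) model X_t = c + sum_i phi_i X_{t-i} + eps_t, the
one-step-ahead conditional mean is
  E[X_{t+1} | X_t, ...] = c + sum_i phi_i X_{t+1-i}.
Substitute known values:
  E[X_{t+1} | ...] = (0.259) * (-1) + (-0.249) * (-7)
                   = 1.4840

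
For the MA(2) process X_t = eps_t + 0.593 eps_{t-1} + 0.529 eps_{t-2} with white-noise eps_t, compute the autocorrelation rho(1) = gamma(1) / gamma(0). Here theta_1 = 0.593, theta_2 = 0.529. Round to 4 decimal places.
\rho(1) = 0.5557

For an MA(q) process with theta_0 = 1, the autocovariance is
  gamma(k) = sigma^2 * sum_{i=0..q-k} theta_i * theta_{i+k},
and rho(k) = gamma(k) / gamma(0). Sigma^2 cancels.
  numerator   = (1)*(0.593) + (0.593)*(0.529) = 0.906697.
  denominator = (1)^2 + (0.593)^2 + (0.529)^2 = 1.63149.
  rho(1) = 0.906697 / 1.63149 = 0.5557.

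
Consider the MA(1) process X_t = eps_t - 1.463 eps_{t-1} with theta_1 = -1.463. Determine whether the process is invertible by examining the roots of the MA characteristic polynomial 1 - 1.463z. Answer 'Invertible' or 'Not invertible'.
\text{Not invertible}

The MA(q) characteristic polynomial is P(z) = 1 - 1.463z.
Invertibility requires all roots to lie outside the unit circle, i.e. |z| > 1 for every root.
This is linear in z: 1 + (-1.463) z = 0  =>  z = -1/(-1.463) = 0.683527,  |z| = 0.683527.
Moduli of all roots: 0.6835.
All moduli strictly greater than 1? No.
Verdict: Not invertible.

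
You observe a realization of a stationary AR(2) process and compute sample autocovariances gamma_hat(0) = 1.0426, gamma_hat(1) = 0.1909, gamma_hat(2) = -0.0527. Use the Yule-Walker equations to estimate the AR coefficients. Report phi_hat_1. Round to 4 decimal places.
\hat\phi_{1} = 0.1990

The Yule-Walker equations for an AR(p) process read, in matrix form,
  Gamma_p phi = r_p,   with   (Gamma_p)_{ij} = gamma(|i - j|),
                       (r_p)_i = gamma(i),   i,j = 1..p.
Substitute the sample gammas (Toeplitz matrix and right-hand side of size 2):
  Gamma_p = [[1.0426, 0.1909], [0.1909, 1.0426]]
  r_p     = [0.1909, -0.0527]
Written out:
  1.0426 phi_1 + 0.1909 phi_2 = 0.1909
  0.1909 phi_1 + 1.0426 phi_2 = -0.0527
Solve by Cramer's rule:
  det = gamma(0)^2 - gamma(1)^2 = (1.0426)^2 - (0.1909)^2 = 1.08701476 - 0.03644281 = 1.05057195
  phi_hat_1 = [gamma(1) gamma(0) - gamma(1) gamma(2)] / det = [(0.1909)(1.0426) - (0.1909)(-0.0527)] / 1.05057195 = 0.20909277 / 1.05057195 = 0.199
  phi_hat_2 = [gamma(0) gamma(2) - gamma(1)^2] / det = [(1.0426)(-0.0527) - (0.1909)^2] / 1.05057195 = -0.09138783 / 1.05057195 = -0.087
So phi_hat = [0.1990, -0.0870].
Therefore phi_hat_1 = 0.1990.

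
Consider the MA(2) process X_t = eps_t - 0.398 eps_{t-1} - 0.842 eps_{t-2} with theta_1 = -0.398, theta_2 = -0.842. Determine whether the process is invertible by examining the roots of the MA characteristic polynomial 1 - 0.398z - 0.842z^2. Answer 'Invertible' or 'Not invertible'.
\text{Not invertible}

The MA(q) characteristic polynomial is P(z) = 1 - 0.398z - 0.842z^2.
Invertibility requires all roots to lie outside the unit circle, i.e. |z| > 1 for every root.
Set 1 + (-0.398) z + (-0.842) z^2 = 0, i.e. a z^2 + b z + c = 0 with a = -0.842, b = -0.398, c = 1.
Discriminant D = b^2 - 4ac = (-0.398)^2 - 4*(-0.842)*1 = 0.158404 - (-3.368) = 3.526404.
D >= 0, so the roots are real: z = (-b +/- sqrt(D)) / (2a) = (0.398 +/- 1.877872) / (-1.684).
  z_1 = (0.398 + 1.877872) / (-1.684) = -1.3515,   |z_1| = 1.3515.
  z_2 = (0.398 - 1.877872) / (-1.684) = 0.8788,   |z_2| = 0.8788.
Moduli of all roots: 1.3515, 0.8788.
All moduli strictly greater than 1? No.
Verdict: Not invertible.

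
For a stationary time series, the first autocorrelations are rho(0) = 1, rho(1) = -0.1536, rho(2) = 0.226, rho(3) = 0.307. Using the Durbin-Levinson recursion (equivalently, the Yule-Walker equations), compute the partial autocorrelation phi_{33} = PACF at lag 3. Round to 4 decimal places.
\phi_{33} = 0.3921

The PACF at lag k is phi_{kk}, the last component of the solution
to the Yule-Walker system G_k phi = r_k where
  (G_k)_{ij} = rho(|i - j|), (r_k)_i = rho(i), i,j = 1..k.
Equivalently, Durbin-Levinson gives phi_{kk} iteratively:
  phi_{11} = rho(1)
  phi_{kk} = [rho(k) - sum_{j=1..k-1} phi_{k-1,j} rho(k-j)]
            / [1 - sum_{j=1..k-1} phi_{k-1,j} rho(j)],
  phi_{k,j} = phi_{k-1,j} - phi_{kk} phi_{k-1,k-j},  j = 1..k-1.
Step k = 1:
  phi_11 = rho(1) = -0.1536.
Step k = 2:
  phi_22 = [rho(2) - phi_11 rho(1)] / [1 - phi_11 rho(1)] = [0.226 - (-0.1536)(-0.1536)] / [1 - (-0.1536)(-0.1536)]
         = 0.20240704 / 0.97640704 = 0.207298.
  Update: phi_21 = phi_11 - phi_22 phi_11 = -0.1536 - (0.207298)(-0.1536) = -0.121759.
Step k = 3:
  phi_33 = [rho(3) - phi_21 rho(2) - phi_22 rho(1)] / [1 - phi_21 rho(1) - phi_22 rho(2)]
    numerator   = 0.307 - (-0.121759)(0.226) - (0.207298)(-0.1536) = 0.36635849
    denominator = 1 - (-0.121759)(-0.1536) - (0.207298)(0.226) = 0.9344485
  phi_33 = 0.36635849 / 0.9344485 = 0.3921.
Therefore phi_{33} = 0.3921.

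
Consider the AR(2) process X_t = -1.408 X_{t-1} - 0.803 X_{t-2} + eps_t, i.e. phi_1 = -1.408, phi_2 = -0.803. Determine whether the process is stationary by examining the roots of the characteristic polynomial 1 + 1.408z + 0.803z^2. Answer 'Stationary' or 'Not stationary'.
\text{Stationary}

The AR(p) characteristic polynomial is P(z) = 1 + 1.408z + 0.803z^2.
Stationarity requires all roots to lie outside the unit circle, i.e. |z| > 1 for every root.
Set 1 + (1.408) z + (0.803) z^2 = 0, i.e. a z^2 + b z + c = 0 with a = 0.803, b = 1.408, c = 1.
Discriminant D = b^2 - 4ac = (1.408)^2 - 4*(0.803)*1 = 1.982464 - (3.212) = -1.229536.
D < 0, so the roots are the complex-conjugate pair z = (-b +/- i sqrt(-D)) / (2a) = -0.8767 +/- 0.6904i.
For a conjugate pair |z|^2 = z * conj(z) = (product of roots) = c/a = 1/(0.803) = 1.24533, so |z| = sqrt(1.24533) = 1.1159 for both roots.
Moduli of all roots: 1.1159, 1.1159.
All moduli strictly greater than 1? Yes.
Verdict: Stationary.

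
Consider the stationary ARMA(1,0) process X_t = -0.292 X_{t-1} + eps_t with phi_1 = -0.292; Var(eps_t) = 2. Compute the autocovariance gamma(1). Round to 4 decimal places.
\gamma(1) = -0.6384

Multiply the model equation by X_{t-k} and take expectations. With theta_0 = psi_0 = 1 and psi_j the MA(infinity) weights, this gives
  gamma(k) - sum_i phi_i gamma(k-i) = c_k,
  c_k = sigma^2 * sum_{j=k..q} theta_j psi_{j-k}   (c_k = 0 for k > q),
using gamma(-m) = gamma(m).
Pure AR (q = 0): c_0 = sigma^2 = 2, c_k = 0 for k >= 1.
Equations for k = 0 and k = 1 (AR order 1):
  gamma(0) = phi_1 gamma(1) + c_0
  gamma(1) = phi_1 gamma(0) + c_1
Substituting the second into the first: gamma(0) (1 - phi_1^2) = c_0 + phi_1 c_1, so
  gamma(0) = c_0 / (1 - phi_1^2) = 2 / (1 - (-0.292)^2) = 2 / 0.914736 = 2.186423.
  gamma(1) = phi_1 gamma(0) = (-0.292)(2.186423) = -0.638436.
Therefore gamma(1) = -0.6384 (to 4 decimal places).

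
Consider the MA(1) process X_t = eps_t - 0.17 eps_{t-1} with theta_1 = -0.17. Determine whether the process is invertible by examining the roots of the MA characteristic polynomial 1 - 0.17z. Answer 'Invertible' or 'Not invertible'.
\text{Invertible}

The MA(q) characteristic polynomial is P(z) = 1 - 0.17z.
Invertibility requires all roots to lie outside the unit circle, i.e. |z| > 1 for every root.
This is linear in z: 1 + (-0.17) z = 0  =>  z = -1/(-0.17) = 5.882353,  |z| = 5.882353.
Moduli of all roots: 5.8824.
All moduli strictly greater than 1? Yes.
Verdict: Invertible.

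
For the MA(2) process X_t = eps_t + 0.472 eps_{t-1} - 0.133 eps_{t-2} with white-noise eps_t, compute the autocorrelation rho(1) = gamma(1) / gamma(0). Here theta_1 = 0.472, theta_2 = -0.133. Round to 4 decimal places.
\rho(1) = 0.3299

For an MA(q) process with theta_0 = 1, the autocovariance is
  gamma(k) = sigma^2 * sum_{i=0..q-k} theta_i * theta_{i+k},
and rho(k) = gamma(k) / gamma(0). Sigma^2 cancels.
  numerator   = (1)*(0.472) + (0.472)*(-0.133) = 0.409224.
  denominator = (1)^2 + (0.472)^2 + (-0.133)^2 = 1.240473.
  rho(1) = 0.409224 / 1.240473 = 0.3299.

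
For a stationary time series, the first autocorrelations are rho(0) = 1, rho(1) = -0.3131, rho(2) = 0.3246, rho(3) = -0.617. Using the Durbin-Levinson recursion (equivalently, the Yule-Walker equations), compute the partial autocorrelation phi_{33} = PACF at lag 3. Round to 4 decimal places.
\phi_{33} = -0.5470

The PACF at lag k is phi_{kk}, the last component of the solution
to the Yule-Walker system G_k phi = r_k where
  (G_k)_{ij} = rho(|i - j|), (r_k)_i = rho(i), i,j = 1..k.
Equivalently, Durbin-Levinson gives phi_{kk} iteratively:
  phi_{11} = rho(1)
  phi_{kk} = [rho(k) - sum_{j=1..k-1} phi_{k-1,j} rho(k-j)]
            / [1 - sum_{j=1..k-1} phi_{k-1,j} rho(j)],
  phi_{k,j} = phi_{k-1,j} - phi_{kk} phi_{k-1,k-j},  j = 1..k-1.
Step k = 1:
  phi_11 = rho(1) = -0.3131.
Step k = 2:
  phi_22 = [rho(2) - phi_11 rho(1)] / [1 - phi_11 rho(1)] = [0.3246 - (-0.3131)(-0.3131)] / [1 - (-0.3131)(-0.3131)]
         = 0.22656839 / 0.90196839 = 0.251193.
  Update: phi_21 = phi_11 - phi_22 phi_11 = -0.3131 - (0.251193)(-0.3131) = -0.234451.
Step k = 3:
  phi_33 = [rho(3) - phi_21 rho(2) - phi_22 rho(1)] / [1 - phi_21 rho(1) - phi_22 rho(2)]
    numerator   = -0.617 - (-0.234451)(0.3246) - (0.251193)(-0.3131) = -0.46224847
    denominator = 1 - (-0.234451)(-0.3131) - (0.251193)(0.3246) = 0.84505594
  phi_33 = -0.46224847 / 0.84505594 = -0.547.
Therefore phi_{33} = -0.5470.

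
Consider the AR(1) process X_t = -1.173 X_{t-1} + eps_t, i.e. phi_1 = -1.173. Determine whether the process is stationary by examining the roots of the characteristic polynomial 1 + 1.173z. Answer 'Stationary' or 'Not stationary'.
\text{Not stationary}

The AR(p) characteristic polynomial is P(z) = 1 + 1.173z.
Stationarity requires all roots to lie outside the unit circle, i.e. |z| > 1 for every root.
This is linear in z: 1 + (1.173) z = 0  =>  z = -1/(1.173) = -0.852515,  |z| = 0.852515.
Moduli of all roots: 0.8525.
All moduli strictly greater than 1? No.
Verdict: Not stationary.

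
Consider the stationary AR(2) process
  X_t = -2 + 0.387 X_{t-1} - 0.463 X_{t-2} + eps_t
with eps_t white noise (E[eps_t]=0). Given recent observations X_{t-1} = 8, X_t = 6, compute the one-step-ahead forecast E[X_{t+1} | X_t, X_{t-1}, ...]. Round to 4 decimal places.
E[X_{t+1} \mid \mathcal F_t] = -3.3820

For an AR(p) model X_t = c + sum_i phi_i X_{t-i} + eps_t, the
one-step-ahead conditional mean is
  E[X_{t+1} | X_t, ...] = c + sum_i phi_i X_{t+1-i}.
Substitute known values:
  E[X_{t+1} | ...] = -2 + (0.387) * (6) + (-0.463) * (8)
                   = -3.3820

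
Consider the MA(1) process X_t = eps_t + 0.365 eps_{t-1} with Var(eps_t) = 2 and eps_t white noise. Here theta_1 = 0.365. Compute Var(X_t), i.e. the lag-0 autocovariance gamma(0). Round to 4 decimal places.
\gamma(0) = 2.2665

For an MA(q) process X_t = eps_t + sum_i theta_i eps_{t-i} with
Var(eps_t) = sigma^2, the variance is
  gamma(0) = sigma^2 * (1 + sum_i theta_i^2).
  sum_i theta_i^2 = (0.365)^2 = 0.133225.
  gamma(0) = 2 * (1 + 0.133225) = 2 * 1.133225 = 2.26645, which rounds to 2.2665.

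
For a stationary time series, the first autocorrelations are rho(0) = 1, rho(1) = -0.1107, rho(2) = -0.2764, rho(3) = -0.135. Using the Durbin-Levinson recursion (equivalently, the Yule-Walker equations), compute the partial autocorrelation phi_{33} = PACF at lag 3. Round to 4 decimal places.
\phi_{33} = -0.2290

The PACF at lag k is phi_{kk}, the last component of the solution
to the Yule-Walker system G_k phi = r_k where
  (G_k)_{ij} = rho(|i - j|), (r_k)_i = rho(i), i,j = 1..k.
Equivalently, Durbin-Levinson gives phi_{kk} iteratively:
  phi_{11} = rho(1)
  phi_{kk} = [rho(k) - sum_{j=1..k-1} phi_{k-1,j} rho(k-j)]
            / [1 - sum_{j=1..k-1} phi_{k-1,j} rho(j)],
  phi_{k,j} = phi_{k-1,j} - phi_{kk} phi_{k-1,k-j},  j = 1..k-1.
Step k = 1:
  phi_11 = rho(1) = -0.1107.
Step k = 2:
  phi_22 = [rho(2) - phi_11 rho(1)] / [1 - phi_11 rho(1)] = [-0.2764 - (-0.1107)(-0.1107)] / [1 - (-0.1107)(-0.1107)]
         = -0.28865449 / 0.98774551 = -0.292236.
  Update: phi_21 = phi_11 - phi_22 phi_11 = -0.1107 - (-0.292236)(-0.1107) = -0.14305.
Step k = 3:
  phi_33 = [rho(3) - phi_21 rho(2) - phi_22 rho(1)] / [1 - phi_21 rho(1) - phi_22 rho(2)]
    numerator   = -0.135 - (-0.14305)(-0.2764) - (-0.292236)(-0.1107) = -0.20688965
    denominator = 1 - (-0.14305)(-0.1107) - (-0.292236)(-0.2764) = 0.90339037
  phi_33 = -0.20688965 / 0.90339037 = -0.229.
Therefore phi_{33} = -0.2290.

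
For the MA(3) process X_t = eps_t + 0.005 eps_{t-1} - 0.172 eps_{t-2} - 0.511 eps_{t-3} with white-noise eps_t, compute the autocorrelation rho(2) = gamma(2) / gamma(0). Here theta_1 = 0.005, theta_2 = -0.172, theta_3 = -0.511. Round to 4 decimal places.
\rho(2) = -0.1352

For an MA(q) process with theta_0 = 1, the autocovariance is
  gamma(k) = sigma^2 * sum_{i=0..q-k} theta_i * theta_{i+k},
and rho(k) = gamma(k) / gamma(0). Sigma^2 cancels.
  numerator   = (1)*(-0.172) + (0.005)*(-0.511) = -0.174555.
  denominator = (1)^2 + (0.005)^2 + (-0.172)^2 + (-0.511)^2 = 1.29073.
  rho(2) = -0.174555 / 1.29073 = -0.1352.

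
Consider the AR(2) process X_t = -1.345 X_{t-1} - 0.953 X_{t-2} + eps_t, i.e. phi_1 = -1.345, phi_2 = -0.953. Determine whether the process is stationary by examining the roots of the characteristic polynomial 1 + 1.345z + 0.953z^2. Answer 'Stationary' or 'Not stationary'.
\text{Stationary}

The AR(p) characteristic polynomial is P(z) = 1 + 1.345z + 0.953z^2.
Stationarity requires all roots to lie outside the unit circle, i.e. |z| > 1 for every root.
Set 1 + (1.345) z + (0.953) z^2 = 0, i.e. a z^2 + b z + c = 0 with a = 0.953, b = 1.345, c = 1.
Discriminant D = b^2 - 4ac = (1.345)^2 - 4*(0.953)*1 = 1.809025 - (3.812) = -2.002975.
D < 0, so the roots are the complex-conjugate pair z = (-b +/- i sqrt(-D)) / (2a) = -0.7057 +/- 0.7425i.
For a conjugate pair |z|^2 = z * conj(z) = (product of roots) = c/a = 1/(0.953) = 1.049318, so |z| = sqrt(1.049318) = 1.0244 for both roots.
Moduli of all roots: 1.0244, 1.0244.
All moduli strictly greater than 1? Yes.
Verdict: Stationary.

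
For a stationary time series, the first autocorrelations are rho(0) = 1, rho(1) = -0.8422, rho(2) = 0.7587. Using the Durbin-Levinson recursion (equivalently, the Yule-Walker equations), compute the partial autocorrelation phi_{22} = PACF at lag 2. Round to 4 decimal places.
\phi_{22} = 0.1699

The PACF at lag k is phi_{kk}, the last component of the solution
to the Yule-Walker system G_k phi = r_k where
  (G_k)_{ij} = rho(|i - j|), (r_k)_i = rho(i), i,j = 1..k.
Equivalently, Durbin-Levinson gives phi_{kk} iteratively:
  phi_{11} = rho(1)
  phi_{kk} = [rho(k) - sum_{j=1..k-1} phi_{k-1,j} rho(k-j)]
            / [1 - sum_{j=1..k-1} phi_{k-1,j} rho(j)],
  phi_{k,j} = phi_{k-1,j} - phi_{kk} phi_{k-1,k-j},  j = 1..k-1.
Step k = 1:
  phi_11 = rho(1) = -0.8422.
Step k = 2:
  phi_22 = [rho(2) - phi_11 rho(1)] / [1 - phi_11 rho(1)] = [0.7587 - (-0.8422)(-0.8422)] / [1 - (-0.8422)(-0.8422)]
         = 0.04939916 / 0.29069916 = 0.1699.
Therefore phi_{22} = 0.1699.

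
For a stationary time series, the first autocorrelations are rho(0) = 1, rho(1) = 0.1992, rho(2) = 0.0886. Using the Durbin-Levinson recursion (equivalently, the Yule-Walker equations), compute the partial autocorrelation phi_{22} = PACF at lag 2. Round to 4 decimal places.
\phi_{22} = 0.0509

The PACF at lag k is phi_{kk}, the last component of the solution
to the Yule-Walker system G_k phi = r_k where
  (G_k)_{ij} = rho(|i - j|), (r_k)_i = rho(i), i,j = 1..k.
Equivalently, Durbin-Levinson gives phi_{kk} iteratively:
  phi_{11} = rho(1)
  phi_{kk} = [rho(k) - sum_{j=1..k-1} phi_{k-1,j} rho(k-j)]
            / [1 - sum_{j=1..k-1} phi_{k-1,j} rho(j)],
  phi_{k,j} = phi_{k-1,j} - phi_{kk} phi_{k-1,k-j},  j = 1..k-1.
Step k = 1:
  phi_11 = rho(1) = 0.1992.
Step k = 2:
  phi_22 = [rho(2) - phi_11 rho(1)] / [1 - phi_11 rho(1)] = [0.0886 - (0.1992)(0.1992)] / [1 - (0.1992)(0.1992)]
         = 0.04891936 / 0.96031936 = 0.0509.
Therefore phi_{22} = 0.0509.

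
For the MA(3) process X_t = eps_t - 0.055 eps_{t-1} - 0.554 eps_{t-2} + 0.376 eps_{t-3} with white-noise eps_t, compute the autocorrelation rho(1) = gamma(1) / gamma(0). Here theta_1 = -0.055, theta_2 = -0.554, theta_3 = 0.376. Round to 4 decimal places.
\rho(1) = -0.1604

For an MA(q) process with theta_0 = 1, the autocovariance is
  gamma(k) = sigma^2 * sum_{i=0..q-k} theta_i * theta_{i+k},
and rho(k) = gamma(k) / gamma(0). Sigma^2 cancels.
  numerator   = (1)*(-0.055) + (-0.055)*(-0.554) + (-0.554)*(0.376) = -0.232834.
  denominator = (1)^2 + (-0.055)^2 + (-0.554)^2 + (0.376)^2 = 1.451317.
  rho(1) = -0.232834 / 1.451317 = -0.1604.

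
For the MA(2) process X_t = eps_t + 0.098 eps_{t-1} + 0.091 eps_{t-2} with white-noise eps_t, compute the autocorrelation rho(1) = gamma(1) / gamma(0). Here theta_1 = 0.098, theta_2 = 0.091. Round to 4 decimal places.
\rho(1) = 0.1050

For an MA(q) process with theta_0 = 1, the autocovariance is
  gamma(k) = sigma^2 * sum_{i=0..q-k} theta_i * theta_{i+k},
and rho(k) = gamma(k) / gamma(0). Sigma^2 cancels.
  numerator   = (1)*(0.098) + (0.098)*(0.091) = 0.106918.
  denominator = (1)^2 + (0.098)^2 + (0.091)^2 = 1.017885.
  rho(1) = 0.106918 / 1.017885 = 0.1050.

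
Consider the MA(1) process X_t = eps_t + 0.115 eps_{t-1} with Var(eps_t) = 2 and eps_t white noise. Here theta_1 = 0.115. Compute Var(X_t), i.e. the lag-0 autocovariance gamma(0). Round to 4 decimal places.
\gamma(0) = 2.0265

For an MA(q) process X_t = eps_t + sum_i theta_i eps_{t-i} with
Var(eps_t) = sigma^2, the variance is
  gamma(0) = sigma^2 * (1 + sum_i theta_i^2).
  sum_i theta_i^2 = (0.115)^2 = 0.013225.
  gamma(0) = 2 * (1 + 0.013225) = 2 * 1.013225 = 2.02645, which rounds to 2.0265.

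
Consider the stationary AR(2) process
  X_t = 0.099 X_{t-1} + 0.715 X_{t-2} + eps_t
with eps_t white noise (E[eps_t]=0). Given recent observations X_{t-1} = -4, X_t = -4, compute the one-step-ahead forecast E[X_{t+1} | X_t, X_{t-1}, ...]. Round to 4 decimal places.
E[X_{t+1} \mid \mathcal F_t] = -3.2560

For an AR(p) model X_t = c + sum_i phi_i X_{t-i} + eps_t, the
one-step-ahead conditional mean is
  E[X_{t+1} | X_t, ...] = c + sum_i phi_i X_{t+1-i}.
Substitute known values:
  E[X_{t+1} | ...] = (0.099) * (-4) + (0.715) * (-4)
                   = -3.2560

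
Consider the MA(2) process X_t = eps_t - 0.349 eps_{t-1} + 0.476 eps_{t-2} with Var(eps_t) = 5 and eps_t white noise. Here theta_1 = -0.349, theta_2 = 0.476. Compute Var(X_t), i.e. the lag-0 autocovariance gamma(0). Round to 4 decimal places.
\gamma(0) = 6.7419

For an MA(q) process X_t = eps_t + sum_i theta_i eps_{t-i} with
Var(eps_t) = sigma^2, the variance is
  gamma(0) = sigma^2 * (1 + sum_i theta_i^2).
  sum_i theta_i^2 = (-0.349)^2 + (0.476)^2 = 0.121801 + 0.226576 = 0.348377.
  gamma(0) = 5 * (1 + 0.348377) = 5 * 1.348377 = 6.741885, which rounds to 6.7419.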